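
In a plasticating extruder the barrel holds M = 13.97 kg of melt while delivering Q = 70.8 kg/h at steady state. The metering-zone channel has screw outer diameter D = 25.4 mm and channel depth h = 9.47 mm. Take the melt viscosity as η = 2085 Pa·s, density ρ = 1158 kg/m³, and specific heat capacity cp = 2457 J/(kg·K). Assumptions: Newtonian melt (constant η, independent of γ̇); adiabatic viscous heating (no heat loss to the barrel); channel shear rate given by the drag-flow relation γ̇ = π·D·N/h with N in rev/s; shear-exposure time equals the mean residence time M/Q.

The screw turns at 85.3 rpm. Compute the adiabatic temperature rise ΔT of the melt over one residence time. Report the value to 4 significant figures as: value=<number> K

value=74.70 K

Q_s = Q / 3600 = 70.8 / 3600 = 0.0196667 kg/s
t_res = M / Q_s = 13.97 / 0.0196667 = 710.339 s
Convert to SI: D = 0.0254 m, h = 0.00947 m, N = 85.3/60 = 1.42167 rev/s
Shear rate: γ̇ = πDN/h = π·0.0254·1.42167/0.00947 = 11.9793 s⁻¹
ΔT = η·γ̇²·t_res / (ρ·cp) = 2085 · (11.9793)² · 710.339 / (1158 · 2457) = 74.7 K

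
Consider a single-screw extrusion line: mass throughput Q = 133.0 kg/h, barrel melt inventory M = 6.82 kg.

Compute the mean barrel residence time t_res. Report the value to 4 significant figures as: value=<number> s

Throughput in SI: Q_s = 133.0 kg/h ÷ 3600 s/h = 0.0369444 kg/s
t_res = M / Q_s = 6.82 ÷ 0.0369444 = 184.602 s

value=184.6 s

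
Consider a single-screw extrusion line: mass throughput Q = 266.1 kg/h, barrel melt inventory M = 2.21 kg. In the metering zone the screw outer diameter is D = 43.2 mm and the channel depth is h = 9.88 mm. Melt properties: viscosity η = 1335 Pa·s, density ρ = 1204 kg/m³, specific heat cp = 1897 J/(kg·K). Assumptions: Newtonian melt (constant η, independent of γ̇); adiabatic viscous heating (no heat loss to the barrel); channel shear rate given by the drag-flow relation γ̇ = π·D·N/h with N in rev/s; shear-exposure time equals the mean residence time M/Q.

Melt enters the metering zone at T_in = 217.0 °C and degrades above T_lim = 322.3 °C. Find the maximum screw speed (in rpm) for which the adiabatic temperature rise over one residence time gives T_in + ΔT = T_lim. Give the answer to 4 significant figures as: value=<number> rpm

value=339.1 rpm

Convert throughput: Q = 266.1 kg/h = 266.1/3600 = 0.0739167 kg/s
t_res = M / Q_s = 2.21 / 0.0739167 = 29.8985 s
Convert to metres: D = 0.0432 m, h = 0.00988 m
ΔT_a = T_lim − T_in = 322.3 − 217.0 = 105.3 K
γ̇_max² = ΔT_a·ρ·cp/(η·t_res) = 105.3·1204·1897/(1335·29.8985) = 6025.47 s⁻²
γ̇_max = sqrt(6025.47) = 77.6239 s⁻¹
N_max = γ̇_max h / (πD) = 77.6239·0.00988/(π·0.0432) = 5.65092 rev/s → ×60 = 339.055 rpm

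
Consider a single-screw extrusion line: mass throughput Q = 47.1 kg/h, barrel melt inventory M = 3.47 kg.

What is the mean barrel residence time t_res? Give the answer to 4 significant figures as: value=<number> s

value=265.2 s

Convert throughput: Q = 47.1 kg/h = 47.1/3600 = 0.0130833 kg/s
t_res = M / Q_s = 3.47 ÷ 0.0130833 = 265.223 s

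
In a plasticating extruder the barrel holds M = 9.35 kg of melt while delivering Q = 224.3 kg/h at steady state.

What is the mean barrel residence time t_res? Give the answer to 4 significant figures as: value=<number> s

Q_s = Q / 3600 = 224.3 / 3600 = 0.0623056 kg/s
Mean residence time: t_res = M/Q_s = 9.35 kg / 0.0623056 kg/s = 150.067 s

value=150.1 s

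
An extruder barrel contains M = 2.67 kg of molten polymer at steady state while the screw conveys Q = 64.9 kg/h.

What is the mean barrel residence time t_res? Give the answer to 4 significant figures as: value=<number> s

value=148.1 s

Q_s = Q / 3600 = 64.9 / 3600 = 0.0180278 kg/s
t_res = M / Q_s = 2.67 ÷ 0.0180278 = 148.105 s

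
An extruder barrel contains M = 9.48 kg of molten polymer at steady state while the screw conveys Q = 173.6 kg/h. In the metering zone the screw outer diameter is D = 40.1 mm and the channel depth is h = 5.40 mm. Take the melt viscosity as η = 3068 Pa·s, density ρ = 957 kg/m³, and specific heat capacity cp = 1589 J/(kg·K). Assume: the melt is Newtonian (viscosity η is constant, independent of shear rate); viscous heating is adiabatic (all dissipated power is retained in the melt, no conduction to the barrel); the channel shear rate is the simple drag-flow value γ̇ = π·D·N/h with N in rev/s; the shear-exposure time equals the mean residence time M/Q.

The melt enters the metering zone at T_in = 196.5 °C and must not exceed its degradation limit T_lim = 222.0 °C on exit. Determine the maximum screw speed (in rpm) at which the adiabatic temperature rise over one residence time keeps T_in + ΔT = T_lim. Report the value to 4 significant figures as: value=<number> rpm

value=20.62 rpm

Convert throughput: Q = 173.6 kg/h = 173.6/3600 = 0.0482222 kg/s
t_res = M / Q_s = 9.48 ÷ 0.0482222 = 196.59 s
Geometry in SI: D = 40.1 mm → 0.0401 m, h = 5.40 mm → 0.0054 m
Allowable rise: ΔT_a = T_lim − T_in = 222.0 − 196.5 = 25.5 K
γ̇_max² = ΔT_a·ρ·cp/(η·t_res) = 25.5·957·1589/(3068·196.59) = 64.2924 s⁻²
Take the square root: γ̇_max = √(64.2924) = 8.01825 s⁻¹
N_max = γ̇_max·h / (π·D) = 8.01825 · 0.0054 / (π · 0.0401) = 0.3437 rev/s = 20.622 rpm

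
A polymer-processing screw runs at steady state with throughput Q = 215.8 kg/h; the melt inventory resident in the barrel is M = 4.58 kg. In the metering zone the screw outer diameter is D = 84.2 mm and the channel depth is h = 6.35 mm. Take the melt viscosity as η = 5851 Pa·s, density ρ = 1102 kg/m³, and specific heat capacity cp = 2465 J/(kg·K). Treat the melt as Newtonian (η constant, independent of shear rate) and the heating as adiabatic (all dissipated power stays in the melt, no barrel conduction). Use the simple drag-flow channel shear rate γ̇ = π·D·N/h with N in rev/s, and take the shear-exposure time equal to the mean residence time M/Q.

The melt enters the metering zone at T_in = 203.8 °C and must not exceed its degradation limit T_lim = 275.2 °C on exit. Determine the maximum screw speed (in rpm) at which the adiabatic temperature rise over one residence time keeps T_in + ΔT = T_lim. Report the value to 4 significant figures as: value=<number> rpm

value=30.00 rpm

Throughput in SI: Q_s = 215.8 kg/h ÷ 3600 s/h = 0.0599444 kg/s
t_res = M / Q_s = 4.58 ÷ 0.0599444 = 76.4041 s
Geometry in SI: D = 84.2 mm → 0.0842 m, h = 6.35 mm → 0.00635 m
ΔT_a = T_lim − T_in = 275.2 °C − 203.8 °C = 71.4 K
γ̇_max² = ΔT_a·ρ·cp / (η·t_res) = [71.4 × 1102 × 2465] / [5851 × 76.4041] = 433.86 s⁻²
γ̇_max = sqrt(433.86) = 20.8293 s⁻¹
N_max = γ̇_max·h / (π·D) = 20.8293 · 0.00635 / (π · 0.0842) = 0.500019 rev/s = 30.0012 rpm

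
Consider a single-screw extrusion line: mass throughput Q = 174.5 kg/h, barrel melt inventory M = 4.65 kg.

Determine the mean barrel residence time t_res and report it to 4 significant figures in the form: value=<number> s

value=95.93 s

Q_s = Q / 3600 = 174.5 / 3600 = 0.0484722 kg/s
t_res = M / Q_s = 4.65 ÷ 0.0484722 = 95.9312 s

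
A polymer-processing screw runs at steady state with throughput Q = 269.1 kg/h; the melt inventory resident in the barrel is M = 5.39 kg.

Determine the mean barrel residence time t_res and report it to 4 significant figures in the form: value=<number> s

value=72.11 s

Convert throughput: Q = 269.1 kg/h = 269.1/3600 = 0.07475 kg/s
t_res = M / Q_s = 5.39 / 0.07475 = 72.107 s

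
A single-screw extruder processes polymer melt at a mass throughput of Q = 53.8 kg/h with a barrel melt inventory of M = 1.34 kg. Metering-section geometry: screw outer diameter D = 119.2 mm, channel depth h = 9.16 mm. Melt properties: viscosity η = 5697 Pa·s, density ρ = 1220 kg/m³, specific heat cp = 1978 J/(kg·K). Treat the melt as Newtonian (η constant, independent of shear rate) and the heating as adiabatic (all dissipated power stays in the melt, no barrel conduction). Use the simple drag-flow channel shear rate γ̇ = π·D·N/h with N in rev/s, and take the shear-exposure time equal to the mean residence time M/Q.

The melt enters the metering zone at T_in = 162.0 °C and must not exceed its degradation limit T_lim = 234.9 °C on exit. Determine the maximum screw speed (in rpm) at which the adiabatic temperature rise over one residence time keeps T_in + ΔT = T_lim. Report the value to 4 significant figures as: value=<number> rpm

Q_s = Q / 3600 = 53.8 / 3600 = 0.0149444 kg/s
t_res = M / Q_s = 1.34 / 0.0149444 = 89.6654 s
D = 119.2 mm = 0.1192 m;  h = 9.16 mm = 0.00916 m
ΔT_a = T_lim − T_in = 234.9 − 162.0 = 72.9 K
Invert ΔT = ηγ̇²t_res/(ρcp) for γ̇: γ̇_max² = ΔT_a ρ cp / (η t_res) = 72.9·1220·1978 / (5697·89.6654) = 344.384 s⁻²
γ̇_max = sqrt(344.384) = 18.5576 s⁻¹
N_max = γ̇_max h / (πD) = 18.5576·0.00916/(π·0.1192) = 0.453932 rev/s → ×60 = 27.2359 rpm

value=27.24 rpm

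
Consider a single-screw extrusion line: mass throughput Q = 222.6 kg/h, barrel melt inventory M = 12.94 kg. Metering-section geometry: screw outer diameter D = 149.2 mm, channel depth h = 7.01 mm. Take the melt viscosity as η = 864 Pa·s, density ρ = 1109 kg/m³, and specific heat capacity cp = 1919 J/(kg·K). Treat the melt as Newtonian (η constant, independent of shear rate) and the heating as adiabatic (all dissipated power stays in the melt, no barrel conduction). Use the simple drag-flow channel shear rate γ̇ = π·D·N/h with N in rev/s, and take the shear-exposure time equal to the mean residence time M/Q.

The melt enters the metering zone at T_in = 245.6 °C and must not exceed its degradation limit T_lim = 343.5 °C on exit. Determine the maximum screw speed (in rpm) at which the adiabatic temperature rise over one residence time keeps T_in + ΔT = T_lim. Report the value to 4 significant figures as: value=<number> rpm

value=30.46 rpm

Throughput in SI: Q_s = 222.6 kg/h ÷ 3600 s/h = 0.0618333 kg/s
t_res = M / Q_s = 12.94 / 0.0618333 = 209.272 s
Convert to metres: D = 0.1492 m, h = 0.00701 m
ΔT_a = T_lim − T_in = 343.5 − 245.6 = 97.9 K
Invert ΔT = ηγ̇²t_res/(ρcp) for γ̇: γ̇_max² = ΔT_a ρ cp / (η t_res) = 97.9·1109·1919 / (864·209.272) = 1152.3 s⁻²
γ̇_max = sqrt(1152.3) = 33.9455 s⁻¹
Solve γ̇ = πDN/h for N: N_max = γ̇_max·h/(π·D) = 33.9455 × 0.00701 / (π × 0.1492) = 0.50767 rev/s = 30.4602 rpm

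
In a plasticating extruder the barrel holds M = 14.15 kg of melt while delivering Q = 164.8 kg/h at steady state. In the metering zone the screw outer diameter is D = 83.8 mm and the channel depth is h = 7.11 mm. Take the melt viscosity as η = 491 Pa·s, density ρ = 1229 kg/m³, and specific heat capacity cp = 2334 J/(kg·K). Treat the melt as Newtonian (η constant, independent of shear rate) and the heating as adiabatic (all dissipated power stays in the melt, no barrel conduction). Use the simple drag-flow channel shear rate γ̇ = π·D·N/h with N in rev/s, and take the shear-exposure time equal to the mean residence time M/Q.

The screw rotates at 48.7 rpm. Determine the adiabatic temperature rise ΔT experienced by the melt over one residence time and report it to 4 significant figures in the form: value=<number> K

value=47.79 K

Throughput in SI: Q_s = 164.8 kg/h ÷ 3600 s/h = 0.0457778 kg/s
t_res = M / Q_s = 14.15 / 0.0457778 = 309.102 s
Convert to SI: D = 0.0838 m, h = 0.00711 m, N = 48.7/60 = 0.811667 rev/s
γ̇ = π D N / h = (π)(0.0838)(0.811667) / 0.00711 = 30.054 s⁻¹
Adiabatic rise: ΔT = η γ̇² t_res / (ρ cp) = 491·(30.054)²·309.102 / (1229·2334) = 47.7897 K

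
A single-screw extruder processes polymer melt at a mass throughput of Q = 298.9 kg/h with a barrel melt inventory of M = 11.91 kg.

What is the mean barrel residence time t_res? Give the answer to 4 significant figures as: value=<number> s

Convert throughput: Q = 298.9 kg/h = 298.9/3600 = 0.0830278 kg/s
t_res = M / Q_s = 11.91 / 0.0830278 = 143.446 s

value=143.4 s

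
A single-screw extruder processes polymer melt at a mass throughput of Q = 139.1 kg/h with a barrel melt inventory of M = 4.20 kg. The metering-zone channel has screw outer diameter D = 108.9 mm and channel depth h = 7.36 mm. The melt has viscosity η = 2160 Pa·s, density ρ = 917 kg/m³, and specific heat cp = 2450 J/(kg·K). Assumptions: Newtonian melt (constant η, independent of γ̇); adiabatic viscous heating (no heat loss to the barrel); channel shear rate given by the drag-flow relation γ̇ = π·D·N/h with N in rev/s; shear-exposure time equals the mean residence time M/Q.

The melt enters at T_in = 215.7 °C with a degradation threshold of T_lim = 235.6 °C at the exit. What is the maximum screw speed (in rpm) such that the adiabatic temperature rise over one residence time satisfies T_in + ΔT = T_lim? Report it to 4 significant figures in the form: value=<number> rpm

Throughput in SI: Q_s = 139.1 kg/h ÷ 3600 s/h = 0.0386389 kg/s
Mean residence time: t_res = M/Q_s = 4.20 kg / 0.0386389 kg/s = 108.699 s
Geometry in SI: D = 108.9 mm → 0.1089 m, h = 7.36 mm → 0.00736 m
ΔT_a = T_lim − T_in = 235.6 − 215.7 = 19.9 K
Invert ΔT = ηγ̇²t_res/(ρcp) for γ̇: γ̇_max² = ΔT_a ρ cp / (η t_res) = 19.9·917·2450 / (2160·108.699) = 190.419 s⁻²
Take the square root: γ̇_max = √(190.419) = 13.7992 s⁻¹
N_max = γ̇_max h / (πD) = 13.7992·0.00736/(π·0.1089) = 0.296862 rev/s → ×60 = 17.8117 rpm

value=17.81 rpm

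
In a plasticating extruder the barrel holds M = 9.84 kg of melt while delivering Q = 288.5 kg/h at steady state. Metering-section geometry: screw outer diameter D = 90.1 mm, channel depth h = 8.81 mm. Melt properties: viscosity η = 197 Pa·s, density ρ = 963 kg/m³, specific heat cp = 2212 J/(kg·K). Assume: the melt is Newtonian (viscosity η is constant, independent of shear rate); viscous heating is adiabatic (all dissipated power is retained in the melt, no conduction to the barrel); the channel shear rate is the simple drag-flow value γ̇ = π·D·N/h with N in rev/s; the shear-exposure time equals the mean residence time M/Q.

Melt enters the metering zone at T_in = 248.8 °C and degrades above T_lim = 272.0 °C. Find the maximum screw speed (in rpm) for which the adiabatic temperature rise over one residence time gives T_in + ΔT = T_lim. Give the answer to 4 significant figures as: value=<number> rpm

value=84.41 rpm

Q_s = Q / 3600 = 288.5 / 3600 = 0.0801389 kg/s
t_res = M / Q_s = 9.84 / 0.0801389 = 122.787 s
Convert to metres: D = 0.0901 m, h = 0.00881 m
ΔT_a = T_lim − T_in = 272.0 °C − 248.8 °C = 23.2 K
Invert ΔT = ηγ̇²t_res/(ρcp) for γ̇: γ̇_max² = ΔT_a ρ cp / (η t_res) = 23.2·963·2212 / (197·122.787) = 2043.06 s⁻²
Take the square root: γ̇_max = √(2043.06) = 45.2002 s⁻¹
Solve γ̇ = πDN/h for N: N_max = γ̇_max·h/(π·D) = 45.2002 × 0.00881 / (π × 0.0901) = 1.40683 rev/s = 84.4099 rpm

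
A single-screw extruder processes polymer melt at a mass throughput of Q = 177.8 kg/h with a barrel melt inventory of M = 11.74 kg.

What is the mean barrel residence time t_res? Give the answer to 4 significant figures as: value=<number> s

Convert throughput: Q = 177.8 kg/h = 177.8/3600 = 0.0493889 kg/s
t_res = M / Q_s = 11.74 / 0.0493889 = 237.705 s

value=237.7 s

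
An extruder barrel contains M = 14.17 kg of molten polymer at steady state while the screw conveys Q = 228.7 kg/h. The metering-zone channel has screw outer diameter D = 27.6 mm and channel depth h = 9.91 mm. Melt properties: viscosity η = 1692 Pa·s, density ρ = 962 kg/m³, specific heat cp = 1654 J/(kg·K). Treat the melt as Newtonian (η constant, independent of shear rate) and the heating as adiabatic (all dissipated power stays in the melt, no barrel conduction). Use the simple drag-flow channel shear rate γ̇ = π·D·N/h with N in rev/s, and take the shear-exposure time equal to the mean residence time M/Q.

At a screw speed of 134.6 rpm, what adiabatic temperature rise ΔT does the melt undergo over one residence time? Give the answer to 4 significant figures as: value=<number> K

Q_s = Q / 3600 = 228.7 / 3600 = 0.0635278 kg/s
t_res = M / Q_s = 14.17 ÷ 0.0635278 = 223.052 s
D = 27.6 mm = 0.0276 m;  h = 9.91 mm = 0.00991 m;  N = 134.6 rpm / 60 = 2.24333 rev/s
Shear rate: γ̇ = πDN/h = π·0.0276·2.24333/0.00991 = 19.6281 s⁻¹
ΔT = η·γ̇²·t_res / (ρ·cp) = 1692 · (19.6281)² · 223.052 / (962 · 1654) = 91.3806 K

value=91.38 K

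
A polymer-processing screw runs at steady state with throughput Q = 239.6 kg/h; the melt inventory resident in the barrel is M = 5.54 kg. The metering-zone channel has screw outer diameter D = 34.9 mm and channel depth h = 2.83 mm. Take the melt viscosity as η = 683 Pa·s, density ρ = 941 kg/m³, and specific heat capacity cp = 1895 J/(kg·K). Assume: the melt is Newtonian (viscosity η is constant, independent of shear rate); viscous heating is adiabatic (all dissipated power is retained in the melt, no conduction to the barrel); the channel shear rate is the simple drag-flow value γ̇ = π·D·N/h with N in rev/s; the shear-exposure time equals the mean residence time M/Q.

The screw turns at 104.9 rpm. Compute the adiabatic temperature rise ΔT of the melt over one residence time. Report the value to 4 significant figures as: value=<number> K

value=146.3 K

Q_s = Q / 3600 = 239.6 / 3600 = 0.0665556 kg/s
t_res = M / Q_s = 5.54 / 0.0665556 = 83.2387 s
Convert to SI: D = 0.0349 m, h = 0.00283 m, N = 104.9/60 = 1.74833 rev/s
Shear rate: γ̇ = πDN/h = π·0.0349·1.74833/0.00283 = 67.735 s⁻¹
ΔT = η·γ̇²·t_res / (ρ·cp) = 683 · (67.735)² · 83.2387 / (941 · 1895) = 146.276 K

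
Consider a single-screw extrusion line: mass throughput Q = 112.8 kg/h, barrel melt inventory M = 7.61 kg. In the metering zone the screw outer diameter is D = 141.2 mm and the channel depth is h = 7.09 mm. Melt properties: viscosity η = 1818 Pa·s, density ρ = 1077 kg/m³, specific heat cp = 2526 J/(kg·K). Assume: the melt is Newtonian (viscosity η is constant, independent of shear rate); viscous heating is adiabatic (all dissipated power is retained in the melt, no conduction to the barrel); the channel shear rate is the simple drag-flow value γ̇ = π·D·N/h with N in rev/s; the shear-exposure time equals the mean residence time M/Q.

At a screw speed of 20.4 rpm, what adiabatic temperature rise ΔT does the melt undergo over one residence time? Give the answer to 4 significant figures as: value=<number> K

value=73.44 K

Convert throughput: Q = 112.8 kg/h = 112.8/3600 = 0.0313333 kg/s
t_res = M / Q_s = 7.61 ÷ 0.0313333 = 242.872 s
Geometry in metres: D = 141.2 mm → 0.1412 m, h = 7.09 mm → 0.00709 m; screw speed N = 20.4 rpm = 0.34 rev/s
Shear rate: γ̇ = πDN/h = π·0.1412·0.34/0.00709 = 21.2724 s⁻¹
ΔT = η·γ̇²·t_res / (ρ·cp) = 1818 · (21.2724)² · 242.872 / (1077 · 2526) = 73.4442 K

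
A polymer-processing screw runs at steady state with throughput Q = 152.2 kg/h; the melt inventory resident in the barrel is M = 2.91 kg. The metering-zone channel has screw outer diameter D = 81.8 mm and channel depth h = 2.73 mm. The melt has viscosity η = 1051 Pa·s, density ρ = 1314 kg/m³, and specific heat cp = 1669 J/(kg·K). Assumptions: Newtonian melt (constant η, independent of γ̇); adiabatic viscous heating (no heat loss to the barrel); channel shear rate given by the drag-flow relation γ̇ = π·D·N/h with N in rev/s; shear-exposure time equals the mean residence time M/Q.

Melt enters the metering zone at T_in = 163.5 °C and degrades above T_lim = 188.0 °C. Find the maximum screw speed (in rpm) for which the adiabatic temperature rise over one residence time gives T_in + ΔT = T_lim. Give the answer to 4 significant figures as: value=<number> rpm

Convert throughput: Q = 152.2 kg/h = 152.2/3600 = 0.0422778 kg/s
Mean residence time: t_res = M/Q_s = 2.91 kg / 0.0422778 kg/s = 68.8305 s
Convert to metres: D = 0.0818 m, h = 0.00273 m
Allowable rise: ΔT_a = T_lim − T_in = 188.0 − 163.5 = 24.5 K
Invert ΔT = ηγ̇²t_res/(ρcp) for γ̇: γ̇_max² = ΔT_a ρ cp / (η t_res) = 24.5·1314·1669 / (1051·68.8305) = 742.736 s⁻²
Take the square root: γ̇_max = √(742.736) = 27.2532 s⁻¹
N_max = γ̇_max·h / (π·D) = 27.2532 · 0.00273 / (π · 0.0818) = 0.289519 rev/s = 17.3711 rpm

value=17.37 rpm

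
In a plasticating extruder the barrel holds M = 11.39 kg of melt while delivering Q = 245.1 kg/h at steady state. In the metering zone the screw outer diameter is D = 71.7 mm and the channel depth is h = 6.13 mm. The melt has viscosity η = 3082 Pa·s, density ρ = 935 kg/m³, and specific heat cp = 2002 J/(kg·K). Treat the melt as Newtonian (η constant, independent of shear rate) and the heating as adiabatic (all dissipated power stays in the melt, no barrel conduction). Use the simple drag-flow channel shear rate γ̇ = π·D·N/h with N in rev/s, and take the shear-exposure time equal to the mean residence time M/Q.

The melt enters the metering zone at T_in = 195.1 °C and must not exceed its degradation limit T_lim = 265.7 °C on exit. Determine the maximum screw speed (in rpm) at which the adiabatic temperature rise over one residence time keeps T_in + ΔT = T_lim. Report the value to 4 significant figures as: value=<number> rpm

value=26.14 rpm

Convert throughput: Q = 245.1 kg/h = 245.1/3600 = 0.0680833 kg/s
t_res = M / Q_s = 11.39 ÷ 0.0680833 = 167.295 s
Geometry in SI: D = 71.7 mm → 0.0717 m, h = 6.13 mm → 0.00613 m
ΔT_a = T_lim − T_in = 265.7 °C − 195.1 °C = 70.6 K
γ̇_max² = ΔT_a·ρ·cp/(η·t_res) = 70.6·935·2002/(3082·167.295) = 256.31 s⁻²
γ̇_max = √256.31 = 16.0097 s⁻¹
N_max = γ̇_max h / (πD) = 16.0097·0.00613/(π·0.0717) = 0.435686 rev/s → ×60 = 26.1412 rpm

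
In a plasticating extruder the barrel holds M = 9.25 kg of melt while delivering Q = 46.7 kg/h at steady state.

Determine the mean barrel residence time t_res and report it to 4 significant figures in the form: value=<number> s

Q_s = Q / 3600 = 46.7 / 3600 = 0.0129722 kg/s
Mean residence time: t_res = M/Q_s = 9.25 kg / 0.0129722 kg/s = 713.062 s

value=713.1 s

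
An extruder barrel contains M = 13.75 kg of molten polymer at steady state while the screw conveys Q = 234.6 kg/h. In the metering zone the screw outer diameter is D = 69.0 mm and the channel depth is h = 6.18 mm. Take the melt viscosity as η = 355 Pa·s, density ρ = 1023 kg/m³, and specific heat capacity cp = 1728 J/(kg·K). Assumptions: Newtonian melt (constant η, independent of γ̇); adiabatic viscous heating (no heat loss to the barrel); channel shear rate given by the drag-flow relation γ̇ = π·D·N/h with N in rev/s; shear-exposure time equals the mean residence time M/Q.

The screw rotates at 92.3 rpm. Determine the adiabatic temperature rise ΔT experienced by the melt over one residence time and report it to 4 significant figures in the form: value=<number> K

value=123.4 K

Convert throughput: Q = 234.6 kg/h = 234.6/3600 = 0.0651667 kg/s
t_res = M / Q_s = 13.75 / 0.0651667 = 210.997 s
Convert to SI: D = 0.069 m, h = 0.00618 m, N = 92.3/60 = 1.53833 rev/s
Shear rate: γ̇ = πDN/h = π·0.069·1.53833/0.00618 = 53.9586 s⁻¹
ΔT = η·γ̇²·t_res / (ρ·cp) = 355 · (53.9586)² · 210.997 / (1023 · 1728) = 123.37 K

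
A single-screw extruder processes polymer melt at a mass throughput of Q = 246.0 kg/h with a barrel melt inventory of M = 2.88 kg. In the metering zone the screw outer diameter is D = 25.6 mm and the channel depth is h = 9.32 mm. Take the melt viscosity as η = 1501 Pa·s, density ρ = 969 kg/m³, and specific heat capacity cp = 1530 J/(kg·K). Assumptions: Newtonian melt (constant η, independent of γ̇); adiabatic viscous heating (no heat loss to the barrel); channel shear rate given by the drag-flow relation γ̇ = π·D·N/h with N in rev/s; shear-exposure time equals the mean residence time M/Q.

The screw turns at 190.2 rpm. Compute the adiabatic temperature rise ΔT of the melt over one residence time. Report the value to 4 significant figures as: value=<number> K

Q_s = Q / 3600 = 246.0 / 3600 = 0.0683333 kg/s
Mean residence time: t_res = M/Q_s = 2.88 kg / 0.0683333 kg/s = 42.1463 s
Geometry in metres: D = 25.6 mm → 0.0256 m, h = 9.32 mm → 0.00932 m; screw speed N = 190.2 rpm = 3.17 rev/s
γ̇ = π D N / h = (π)(0.0256)(3.17) / 0.00932 = 27.3548 s⁻¹
Adiabatic rise: ΔT = η γ̇² t_res / (ρ cp) = 1501·(27.3548)²·42.1463 / (969·1530) = 31.9295 K

value=31.93 K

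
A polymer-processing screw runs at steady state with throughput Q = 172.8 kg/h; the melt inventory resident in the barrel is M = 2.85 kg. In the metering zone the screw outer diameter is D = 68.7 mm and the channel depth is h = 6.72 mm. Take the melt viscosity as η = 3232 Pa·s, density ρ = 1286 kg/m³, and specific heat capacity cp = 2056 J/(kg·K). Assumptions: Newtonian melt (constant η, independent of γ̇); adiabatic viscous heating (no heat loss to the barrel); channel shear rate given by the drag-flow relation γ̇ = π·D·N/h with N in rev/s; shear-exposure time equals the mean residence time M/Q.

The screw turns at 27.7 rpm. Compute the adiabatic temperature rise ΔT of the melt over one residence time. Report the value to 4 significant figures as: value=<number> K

Q_s = Q / 3600 = 172.8 / 3600 = 0.048 kg/s
Mean residence time: t_res = M/Q_s = 2.85 kg / 0.048 kg/s = 59.375 s
Geometry in metres: D = 68.7 mm → 0.0687 m, h = 6.72 mm → 0.00672 m; screw speed N = 27.7 rpm = 0.461667 rev/s
Shear rate: γ̇ = πDN/h = π·0.0687·0.461667/0.00672 = 14.8274 s⁻¹
ΔT = η·γ̇²·t_res/(ρ·cp) = [3232 × 14.8274² × 59.375] / [1286 × 2056] = 15.9567 K

value=15.96 K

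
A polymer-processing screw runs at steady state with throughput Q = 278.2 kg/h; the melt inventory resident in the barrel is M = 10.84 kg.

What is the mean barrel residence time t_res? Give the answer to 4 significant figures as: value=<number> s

value=140.3 s

Convert throughput: Q = 278.2 kg/h = 278.2/3600 = 0.0772778 kg/s
Mean residence time: t_res = M/Q_s = 10.84 kg / 0.0772778 kg/s = 140.273 s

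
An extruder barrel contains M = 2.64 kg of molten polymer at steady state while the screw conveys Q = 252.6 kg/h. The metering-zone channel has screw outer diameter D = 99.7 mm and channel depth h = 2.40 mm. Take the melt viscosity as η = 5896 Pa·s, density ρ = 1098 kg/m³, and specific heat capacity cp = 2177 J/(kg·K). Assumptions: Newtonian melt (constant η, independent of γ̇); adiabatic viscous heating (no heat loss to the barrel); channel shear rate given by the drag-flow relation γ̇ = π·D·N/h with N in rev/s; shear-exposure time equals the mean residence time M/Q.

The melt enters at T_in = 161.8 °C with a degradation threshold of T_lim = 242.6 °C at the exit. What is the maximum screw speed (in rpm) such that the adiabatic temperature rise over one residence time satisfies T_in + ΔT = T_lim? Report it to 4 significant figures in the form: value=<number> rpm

Throughput in SI: Q_s = 252.6 kg/h ÷ 3600 s/h = 0.0701667 kg/s
Mean residence time: t_res = M/Q_s = 2.64 kg / 0.0701667 kg/s = 37.6247 s
Convert to metres: D = 0.0997 m, h = 0.0024 m
ΔT_a = T_lim − T_in = 242.6 − 161.8 = 80.8 K
γ̇_max² = ΔT_a·ρ·cp/(η·t_res) = 80.8·1098·2177/(5896·37.6247) = 870.646 s⁻²
γ̇_max = sqrt(870.646) = 29.5067 s⁻¹
N_max = γ̇_max h / (πD) = 29.5067·0.0024/(π·0.0997) = 0.226093 rev/s → ×60 = 13.5656 rpm

value=13.57 rpm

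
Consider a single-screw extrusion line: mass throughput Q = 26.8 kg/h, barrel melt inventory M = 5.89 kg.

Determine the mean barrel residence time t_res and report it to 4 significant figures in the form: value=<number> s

Q_s = Q / 3600 = 26.8 / 3600 = 0.00744444 kg/s
t_res = M / Q_s = 5.89 / 0.00744444 = 791.194 s

value=791.2 s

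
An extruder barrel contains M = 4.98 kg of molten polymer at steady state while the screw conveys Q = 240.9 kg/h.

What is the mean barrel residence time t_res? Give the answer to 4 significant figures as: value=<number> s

Throughput in SI: Q_s = 240.9 kg/h ÷ 3600 s/h = 0.0669167 kg/s
Mean residence time: t_res = M/Q_s = 4.98 kg / 0.0669167 kg/s = 74.4209 s

value=74.42 s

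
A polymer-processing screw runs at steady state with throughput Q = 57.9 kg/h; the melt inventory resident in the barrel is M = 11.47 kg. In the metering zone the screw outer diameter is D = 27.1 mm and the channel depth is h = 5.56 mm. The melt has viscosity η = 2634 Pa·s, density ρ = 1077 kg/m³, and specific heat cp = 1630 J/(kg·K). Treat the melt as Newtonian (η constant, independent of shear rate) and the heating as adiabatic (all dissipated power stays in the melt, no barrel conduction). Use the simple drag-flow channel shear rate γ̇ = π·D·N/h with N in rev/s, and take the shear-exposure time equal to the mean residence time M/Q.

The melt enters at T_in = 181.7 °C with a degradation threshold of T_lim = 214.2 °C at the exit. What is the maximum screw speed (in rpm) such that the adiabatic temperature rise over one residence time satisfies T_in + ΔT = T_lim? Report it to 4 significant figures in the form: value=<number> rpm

value=21.59 rpm

Q_s = Q / 3600 = 57.9 / 3600 = 0.0160833 kg/s
Mean residence time: t_res = M/Q_s = 11.47 kg / 0.0160833 kg/s = 713.161 s
Convert to metres: D = 0.0271 m, h = 0.00556 m
ΔT_a = T_lim − T_in = 214.2 − 181.7 = 32.5 K
Invert ΔT = ηγ̇²t_res/(ρcp) for γ̇: γ̇_max² = ΔT_a ρ cp / (η t_res) = 32.5·1077·1630 / (2634·713.161) = 30.3727 s⁻²
γ̇_max = sqrt(30.3727) = 5.51114 s⁻¹
N_max = γ̇_max·h / (π·D) = 5.51114 · 0.00556 / (π · 0.0271) = 0.359913 rev/s = 21.5948 rpm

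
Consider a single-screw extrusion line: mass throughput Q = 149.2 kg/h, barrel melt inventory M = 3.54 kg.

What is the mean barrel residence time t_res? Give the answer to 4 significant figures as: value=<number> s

value=85.42 s

Throughput in SI: Q_s = 149.2 kg/h ÷ 3600 s/h = 0.0414444 kg/s
t_res = M / Q_s = 3.54 / 0.0414444 = 85.4155 s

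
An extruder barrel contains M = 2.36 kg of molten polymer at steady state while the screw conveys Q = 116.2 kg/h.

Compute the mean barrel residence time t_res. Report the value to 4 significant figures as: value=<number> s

Throughput in SI: Q_s = 116.2 kg/h ÷ 3600 s/h = 0.0322778 kg/s
t_res = M / Q_s = 2.36 ÷ 0.0322778 = 73.1153 s

value=73.12 s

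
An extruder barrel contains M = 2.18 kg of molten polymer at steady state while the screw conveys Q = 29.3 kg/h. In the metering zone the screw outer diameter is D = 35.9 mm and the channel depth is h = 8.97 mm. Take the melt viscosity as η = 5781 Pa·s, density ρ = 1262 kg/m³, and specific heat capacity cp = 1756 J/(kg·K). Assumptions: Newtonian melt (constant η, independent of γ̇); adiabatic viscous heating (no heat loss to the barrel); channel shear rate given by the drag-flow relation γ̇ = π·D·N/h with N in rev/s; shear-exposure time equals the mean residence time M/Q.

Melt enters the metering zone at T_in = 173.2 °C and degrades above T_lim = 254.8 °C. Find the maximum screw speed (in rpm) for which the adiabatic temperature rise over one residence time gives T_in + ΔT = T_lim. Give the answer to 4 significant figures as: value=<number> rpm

value=51.57 rpm

Q_s = Q / 3600 = 29.3 / 3600 = 0.00813889 kg/s
t_res = M / Q_s = 2.18 / 0.00813889 = 267.85 s
Convert to metres: D = 0.0359 m, h = 0.00897 m
ΔT_a = T_lim − T_in = 254.8 − 173.2 = 81.6 K
Invert ΔT = ηγ̇²t_res/(ρcp) for γ̇: γ̇_max² = ΔT_a ρ cp / (η t_res) = 81.6·1262·1756 / (5781·267.85) = 116.783 s⁻²
γ̇_max = sqrt(116.783) = 10.8066 s⁻¹
N_max = γ̇_max·h / (π·D) = 10.8066 · 0.00897 / (π · 0.0359) = 0.859484 rev/s = 51.5691 rpm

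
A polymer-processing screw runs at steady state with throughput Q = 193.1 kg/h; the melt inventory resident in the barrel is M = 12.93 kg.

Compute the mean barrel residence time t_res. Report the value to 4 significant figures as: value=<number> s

Convert throughput: Q = 193.1 kg/h = 193.1/3600 = 0.0536389 kg/s
t_res = M / Q_s = 12.93 / 0.0536389 = 241.056 s

value=241.1 s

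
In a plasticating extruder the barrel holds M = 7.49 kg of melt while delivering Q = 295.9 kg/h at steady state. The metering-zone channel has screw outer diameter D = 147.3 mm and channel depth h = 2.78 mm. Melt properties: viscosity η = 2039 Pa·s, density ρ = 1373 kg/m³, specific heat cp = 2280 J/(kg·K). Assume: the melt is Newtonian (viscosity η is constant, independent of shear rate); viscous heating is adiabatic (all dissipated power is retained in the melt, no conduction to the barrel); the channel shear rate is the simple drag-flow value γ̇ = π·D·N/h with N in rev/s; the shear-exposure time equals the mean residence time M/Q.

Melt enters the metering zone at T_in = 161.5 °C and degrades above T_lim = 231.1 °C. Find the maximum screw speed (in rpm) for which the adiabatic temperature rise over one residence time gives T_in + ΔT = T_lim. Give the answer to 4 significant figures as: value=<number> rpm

value=12.34 rpm

Q_s = Q / 3600 = 295.9 / 3600 = 0.0821944 kg/s
t_res = M / Q_s = 7.49 / 0.0821944 = 91.1254 s
D = 147.3 mm = 0.1473 m;  h = 2.78 mm = 0.00278 m
Allowable rise: ΔT_a = T_lim − T_in = 231.1 − 161.5 = 69.6 K
Invert ΔT = ηγ̇²t_res/(ρcp) for γ̇: γ̇_max² = ΔT_a ρ cp / (η t_res) = 69.6·1373·2280 / (2039·91.1254) = 1172.62 s⁻²
γ̇_max = √1172.62 = 34.2436 s⁻¹
N_max = γ̇_max h / (πD) = 34.2436·0.00278/(π·0.1473) = 0.205717 rev/s → ×60 = 12.343 rpm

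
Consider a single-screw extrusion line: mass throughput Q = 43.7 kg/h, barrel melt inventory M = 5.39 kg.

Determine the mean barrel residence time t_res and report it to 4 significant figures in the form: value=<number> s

Convert throughput: Q = 43.7 kg/h = 43.7/3600 = 0.0121389 kg/s
t_res = M / Q_s = 5.39 / 0.0121389 = 444.027 s

value=444.0 s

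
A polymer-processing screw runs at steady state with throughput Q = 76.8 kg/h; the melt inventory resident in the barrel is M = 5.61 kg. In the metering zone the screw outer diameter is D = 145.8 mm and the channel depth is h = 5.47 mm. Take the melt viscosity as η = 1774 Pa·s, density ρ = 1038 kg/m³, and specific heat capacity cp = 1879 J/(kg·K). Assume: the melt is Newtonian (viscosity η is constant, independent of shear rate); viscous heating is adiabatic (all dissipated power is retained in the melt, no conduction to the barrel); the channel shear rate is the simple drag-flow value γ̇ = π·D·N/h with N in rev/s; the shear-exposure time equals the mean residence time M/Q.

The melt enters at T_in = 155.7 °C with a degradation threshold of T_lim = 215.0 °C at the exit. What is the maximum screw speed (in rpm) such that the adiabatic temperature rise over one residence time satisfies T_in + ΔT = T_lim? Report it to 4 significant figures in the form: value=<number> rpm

Q_s = Q / 3600 = 76.8 / 3600 = 0.0213333 kg/s
Mean residence time: t_res = M/Q_s = 5.61 kg / 0.0213333 kg/s = 262.969 s
Geometry in SI: D = 145.8 mm → 0.1458 m, h = 5.47 mm → 0.00547 m
Allowable rise: ΔT_a = T_lim − T_in = 215.0 − 155.7 = 59.3 K
γ̇_max² = ΔT_a·ρ·cp / (η·t_res) = [59.3 × 1038 × 1879] / [1774 × 262.969] = 247.925 s⁻²
γ̇_max = √247.925 = 15.7456 s⁻¹
N_max = γ̇_max h / (πD) = 15.7456·0.00547/(π·0.1458) = 0.188036 rev/s → ×60 = 11.2821 rpm

value=11.28 rpm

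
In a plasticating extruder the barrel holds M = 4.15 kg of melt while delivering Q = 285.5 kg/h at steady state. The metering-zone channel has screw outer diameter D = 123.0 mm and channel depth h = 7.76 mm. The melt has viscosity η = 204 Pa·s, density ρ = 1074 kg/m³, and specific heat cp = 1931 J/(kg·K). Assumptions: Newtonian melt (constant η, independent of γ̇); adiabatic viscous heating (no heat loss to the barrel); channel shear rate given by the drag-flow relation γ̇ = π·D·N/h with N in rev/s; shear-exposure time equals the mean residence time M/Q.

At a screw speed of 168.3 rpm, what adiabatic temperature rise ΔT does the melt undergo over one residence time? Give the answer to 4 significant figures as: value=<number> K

value=100.4 K

Convert throughput: Q = 285.5 kg/h = 285.5/3600 = 0.0793056 kg/s
t_res = M / Q_s = 4.15 / 0.0793056 = 52.3292 s
D = 123.0 mm = 0.123 m;  h = 7.76 mm = 0.00776 m;  N = 168.3 rpm / 60 = 2.805 rev/s
γ̇ = π·D·N / h = π · 0.123 · 2.805 / 0.00776 = 139.677 s⁻¹
ΔT = η·γ̇²·t_res/(ρ·cp) = [204 × 139.677² × 52.3292] / [1074 × 1931] = 100.425 K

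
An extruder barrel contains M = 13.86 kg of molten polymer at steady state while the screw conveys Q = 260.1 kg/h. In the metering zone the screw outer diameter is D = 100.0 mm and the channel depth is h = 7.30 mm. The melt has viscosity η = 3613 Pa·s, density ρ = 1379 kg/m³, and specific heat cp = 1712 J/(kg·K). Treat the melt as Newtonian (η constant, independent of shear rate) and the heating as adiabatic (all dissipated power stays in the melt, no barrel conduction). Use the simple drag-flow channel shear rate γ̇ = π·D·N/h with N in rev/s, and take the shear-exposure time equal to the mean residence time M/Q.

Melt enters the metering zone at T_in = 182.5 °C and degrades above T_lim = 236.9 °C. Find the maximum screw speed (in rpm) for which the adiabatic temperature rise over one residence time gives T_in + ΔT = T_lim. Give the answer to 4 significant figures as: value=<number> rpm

value=18.98 rpm

Q_s = Q / 3600 = 260.1 / 3600 = 0.07225 kg/s
t_res = M / Q_s = 13.86 ÷ 0.07225 = 191.834 s
D = 100.0 mm = 0.1 m;  h = 7.30 mm = 0.0073 m
ΔT_a = T_lim − T_in = 236.9 − 182.5 = 54.4 K
γ̇_max² = ΔT_a·ρ·cp / (η·t_res) = [54.4 × 1379 × 1712] / [3613 × 191.834] = 185.299 s⁻²
γ̇_max = sqrt(185.299) = 13.6125 s⁻¹
Solve γ̇ = πDN/h for N: N_max = γ̇_max·h/(π·D) = 13.6125 × 0.0073 / (π × 0.1) = 0.316308 rev/s = 18.9785 rpm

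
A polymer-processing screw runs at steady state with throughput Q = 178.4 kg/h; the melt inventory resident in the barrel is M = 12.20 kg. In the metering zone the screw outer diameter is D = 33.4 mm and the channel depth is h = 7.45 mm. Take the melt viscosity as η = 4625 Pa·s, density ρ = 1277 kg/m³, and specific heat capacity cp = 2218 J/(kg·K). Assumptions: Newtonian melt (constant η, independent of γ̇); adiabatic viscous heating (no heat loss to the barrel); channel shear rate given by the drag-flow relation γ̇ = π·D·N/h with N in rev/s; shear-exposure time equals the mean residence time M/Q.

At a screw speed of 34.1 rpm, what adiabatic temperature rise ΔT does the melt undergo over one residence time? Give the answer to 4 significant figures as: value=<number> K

value=25.76 K

Q_s = Q / 3600 = 178.4 / 3600 = 0.0495556 kg/s
t_res = M / Q_s = 12.20 / 0.0495556 = 246.188 s
Geometry in metres: D = 33.4 mm → 0.0334 m, h = 7.45 mm → 0.00745 m; screw speed N = 34.1 rpm = 0.568333 rev/s
γ̇ = π·D·N / h = π · 0.0334 · 0.568333 / 0.00745 = 8.00467 s⁻¹
ΔT = η·γ̇²·t_res / (ρ·cp) = 4625 · (8.00467)² · 246.188 / (1277 · 2218) = 25.7581 K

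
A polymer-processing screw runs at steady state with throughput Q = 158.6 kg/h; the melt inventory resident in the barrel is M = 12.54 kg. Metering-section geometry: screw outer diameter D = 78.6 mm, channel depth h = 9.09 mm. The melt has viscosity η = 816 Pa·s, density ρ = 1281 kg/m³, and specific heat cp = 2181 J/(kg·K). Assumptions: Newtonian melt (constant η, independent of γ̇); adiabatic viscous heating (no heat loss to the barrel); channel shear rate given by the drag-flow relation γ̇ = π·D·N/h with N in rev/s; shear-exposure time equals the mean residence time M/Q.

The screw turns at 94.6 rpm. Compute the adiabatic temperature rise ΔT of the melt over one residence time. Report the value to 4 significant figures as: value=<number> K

value=152.5 K

Q_s = Q / 3600 = 158.6 / 3600 = 0.0440556 kg/s
t_res = M / Q_s = 12.54 ÷ 0.0440556 = 284.641 s
Convert to SI: D = 0.0786 m, h = 0.00909 m, N = 94.6/60 = 1.57667 rev/s
γ̇ = π·D·N / h = π · 0.0786 · 1.57667 / 0.00909 = 42.83 s⁻¹
ΔT = η·γ̇²·t_res / (ρ·cp) = 816 · (42.83)² · 284.641 / (1281 · 2181) = 152.503 K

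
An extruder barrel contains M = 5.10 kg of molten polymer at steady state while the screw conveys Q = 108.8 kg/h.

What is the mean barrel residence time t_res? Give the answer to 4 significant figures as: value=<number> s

value=168.8 s

Q_s = Q / 3600 = 108.8 / 3600 = 0.0302222 kg/s
t_res = M / Q_s = 5.10 / 0.0302222 = 168.75 s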